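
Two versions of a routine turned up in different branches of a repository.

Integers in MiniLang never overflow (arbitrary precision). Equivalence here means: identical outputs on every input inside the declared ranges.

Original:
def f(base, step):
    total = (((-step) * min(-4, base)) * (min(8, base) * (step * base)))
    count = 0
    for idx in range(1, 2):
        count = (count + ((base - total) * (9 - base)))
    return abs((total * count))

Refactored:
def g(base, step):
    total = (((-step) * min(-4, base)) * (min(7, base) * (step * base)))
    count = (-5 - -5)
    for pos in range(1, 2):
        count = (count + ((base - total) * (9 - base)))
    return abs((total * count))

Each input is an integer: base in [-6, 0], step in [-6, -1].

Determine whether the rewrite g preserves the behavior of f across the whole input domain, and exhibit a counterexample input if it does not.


Equivalent. The edit looks behavioral (`8` became `7`), but over these ranges it never changes the outcome.
Every one of the 42 inputs gives matching results.
Spot check at base=-1, step=-2 — f: total=16, then count=0, then (idx=1), then count=-170, then returns 2720. g: total=16, then count=0, then (pos=1), then count=-170, then returns 2720. Both give 2720.
verdict: equivalent


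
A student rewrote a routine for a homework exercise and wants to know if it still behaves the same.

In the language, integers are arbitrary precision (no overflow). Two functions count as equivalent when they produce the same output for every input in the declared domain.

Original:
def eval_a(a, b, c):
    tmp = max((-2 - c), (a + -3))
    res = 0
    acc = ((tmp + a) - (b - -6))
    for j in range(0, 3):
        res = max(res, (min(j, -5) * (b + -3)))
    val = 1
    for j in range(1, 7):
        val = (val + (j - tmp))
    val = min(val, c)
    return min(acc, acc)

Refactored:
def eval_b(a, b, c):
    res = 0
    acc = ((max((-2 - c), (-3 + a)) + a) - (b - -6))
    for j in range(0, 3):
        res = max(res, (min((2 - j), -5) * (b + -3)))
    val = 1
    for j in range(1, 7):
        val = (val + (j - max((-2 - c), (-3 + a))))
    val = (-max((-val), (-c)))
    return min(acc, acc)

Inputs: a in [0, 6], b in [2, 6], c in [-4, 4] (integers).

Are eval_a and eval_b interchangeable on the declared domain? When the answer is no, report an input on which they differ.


Differences: arithmetic usage differs; also local variable names differ; also statement counts differ; also constant usage differs; also min/max/abs usage differs — yet all 315 inputs agree.
verdict: equivalent


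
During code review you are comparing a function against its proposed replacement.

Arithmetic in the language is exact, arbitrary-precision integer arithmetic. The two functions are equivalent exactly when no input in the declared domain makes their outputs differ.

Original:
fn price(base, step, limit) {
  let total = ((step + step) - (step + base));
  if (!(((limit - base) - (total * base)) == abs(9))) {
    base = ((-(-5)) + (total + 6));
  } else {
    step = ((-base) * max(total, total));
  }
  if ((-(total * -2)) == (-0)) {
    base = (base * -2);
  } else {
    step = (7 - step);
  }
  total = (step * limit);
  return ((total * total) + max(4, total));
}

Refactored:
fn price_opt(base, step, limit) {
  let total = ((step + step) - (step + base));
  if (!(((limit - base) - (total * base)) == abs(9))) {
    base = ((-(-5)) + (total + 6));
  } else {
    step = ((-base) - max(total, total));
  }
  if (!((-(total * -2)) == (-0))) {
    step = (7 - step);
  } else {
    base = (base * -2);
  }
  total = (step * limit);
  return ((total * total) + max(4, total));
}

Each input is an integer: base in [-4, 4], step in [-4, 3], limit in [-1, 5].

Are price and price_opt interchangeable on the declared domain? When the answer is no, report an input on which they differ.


Not equivalent: base=-4, step=-4, limit=5 separates them (4 vs 420).
price: total=0, then (!(((limit - base) - (total * base)) == abs(9))) is false, then step=0, then ((-(total * -2)) == (-0)) is true, then base=8, then total=0, then returns 4
price_opt: total=0, then (!(((limit - base) - (total * base)) == abs(9))) is false, then step=4, then (!((-(total * -2)) == (-0))) is false, then base=8, then total=20, then returns 420
verdict: not equivalent; witness: base=-4, step=-4, limit=5


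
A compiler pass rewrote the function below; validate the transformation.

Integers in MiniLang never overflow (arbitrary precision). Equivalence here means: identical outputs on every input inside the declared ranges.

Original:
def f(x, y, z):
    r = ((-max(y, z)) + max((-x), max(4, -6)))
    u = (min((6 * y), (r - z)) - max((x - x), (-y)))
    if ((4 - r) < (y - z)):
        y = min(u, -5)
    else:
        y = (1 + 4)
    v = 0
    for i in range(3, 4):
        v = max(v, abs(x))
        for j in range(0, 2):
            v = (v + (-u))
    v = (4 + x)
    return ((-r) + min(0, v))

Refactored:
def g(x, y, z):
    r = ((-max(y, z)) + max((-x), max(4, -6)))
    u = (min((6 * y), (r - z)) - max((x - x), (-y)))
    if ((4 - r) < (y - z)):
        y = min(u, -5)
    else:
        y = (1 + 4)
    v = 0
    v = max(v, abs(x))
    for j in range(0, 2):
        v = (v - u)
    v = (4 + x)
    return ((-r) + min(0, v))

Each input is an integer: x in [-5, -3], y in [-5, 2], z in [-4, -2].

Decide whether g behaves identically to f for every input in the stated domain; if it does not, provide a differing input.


Changes here: statement counts differ; loop structure differs; arithmetic usage differs; local variable names differ; the full 72-point sweep finds no disagreement.
verdict: equivalent


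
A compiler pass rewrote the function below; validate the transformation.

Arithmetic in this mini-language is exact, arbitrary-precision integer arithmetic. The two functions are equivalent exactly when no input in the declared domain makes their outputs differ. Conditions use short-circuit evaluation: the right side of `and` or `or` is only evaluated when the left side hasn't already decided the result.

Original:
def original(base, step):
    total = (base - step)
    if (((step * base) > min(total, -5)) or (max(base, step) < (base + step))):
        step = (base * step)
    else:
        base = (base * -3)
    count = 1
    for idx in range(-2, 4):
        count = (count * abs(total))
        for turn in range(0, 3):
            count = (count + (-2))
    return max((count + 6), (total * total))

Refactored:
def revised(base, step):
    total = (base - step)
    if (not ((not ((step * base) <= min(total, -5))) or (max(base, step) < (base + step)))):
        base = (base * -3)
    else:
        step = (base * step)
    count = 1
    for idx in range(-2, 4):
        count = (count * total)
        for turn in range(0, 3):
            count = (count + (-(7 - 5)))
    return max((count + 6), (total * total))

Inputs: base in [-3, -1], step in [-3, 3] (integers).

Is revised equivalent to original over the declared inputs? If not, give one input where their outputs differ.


The rewrite breaks on base=-3, step=-2, where the results are 1 and 7.
original: total=-1, then (((step * base) > min(total, -5)) or (max(base, step) < (base + step))) is true, then step=6, then count=1, then (idx=-2), then count=1, then (turn=0), then count=-1, then (turn=1), then count=-3, then (turn=2), then count=-5, then (idx=-1), then count=-5, then (turn=0), then count=-7, then (turn=1), then count=-9, then (turn=2), then count=-11, then (idx=0), then count=-11, then (turn=0), then count=-13, then (turn=1), then count=-15, then (turn=2), then count=-17, then (idx=1), then count=-17, then (turn=0), then count=-19, then (turn=1), then count=-21, then (turn=2), then count=-23, then (idx=2), then count=-23, then (turn=0), then count=-25, then (turn=1), then count=-27, then (turn=2), then count=-29, then (idx=3), then count=-29, then (turn=0), then count=-31, then (turn=1), then count=-33, then (turn=2), then count=-35, then returns 1
revised: total=-1, then (not ((not ((step * base) <= min(total, -5))) or (max(base, step) < (base + step)))) is false, then step=6, then count=1, then (idx=-2), then count=-1, then (turn=0), then count=-3, then (turn=1), then count=-5, then (turn=2), then count=-7, then (idx=-1), then count=7, then (turn=0), then count=5, then (turn=1), then count=3, then (turn=2), then count=1, then (idx=0), then count=-1, then (turn=0), then count=-3, then (turn=1), then count=-5, then (turn=2), then count=-7, then (idx=1), then count=7, then (turn=0), then count=5, then (turn=1), then count=3, then (turn=2), then count=1, then (idx=2), then count=-1, then (turn=0), then count=-3, then (turn=1), then count=-5, then (turn=2), then count=-7, then (idx=3), then count=7, then (turn=0), then count=5, then (turn=1), then count=3, then (turn=2), then count=1, then returns 7
verdict: not equivalent; witness: base=-3, step=-2


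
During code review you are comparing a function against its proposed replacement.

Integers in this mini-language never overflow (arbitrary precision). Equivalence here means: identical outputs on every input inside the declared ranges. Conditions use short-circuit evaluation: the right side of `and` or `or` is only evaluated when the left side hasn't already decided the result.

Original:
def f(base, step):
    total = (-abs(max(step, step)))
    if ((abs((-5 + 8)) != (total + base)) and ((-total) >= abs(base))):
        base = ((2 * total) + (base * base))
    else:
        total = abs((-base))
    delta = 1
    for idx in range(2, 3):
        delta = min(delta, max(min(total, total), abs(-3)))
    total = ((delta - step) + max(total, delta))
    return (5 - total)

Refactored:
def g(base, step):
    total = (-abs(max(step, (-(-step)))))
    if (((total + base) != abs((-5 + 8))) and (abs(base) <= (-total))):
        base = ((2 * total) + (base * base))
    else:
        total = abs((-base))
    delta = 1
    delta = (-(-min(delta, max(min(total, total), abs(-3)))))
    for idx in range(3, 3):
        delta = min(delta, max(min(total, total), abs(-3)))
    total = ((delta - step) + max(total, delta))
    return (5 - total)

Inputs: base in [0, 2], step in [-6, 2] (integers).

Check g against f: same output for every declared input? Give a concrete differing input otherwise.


Comparing the listings, the differences include: min/max/abs usage differs; statement counts differ; comparison usage differs; loop structure differs; constant usage differs.
Spot check at base=1, step=1 — f: total := -1 | ((abs((-5 + 8)) != (total + base)) and ((-total) >= abs(base))): true | base := -1 | delta := 1 | iter idx=2: | delta := 1 | total := 1 | result 4. g: total := -1 | (((total + base) != abs((-5 + 8))) and (abs(base) <= (-total))): true | base := -1 | delta := 1 | delta := 1 | loop over idx: empty range | total := 1 | result 4. Both give 4.
Sweeping the whole domain (27 inputs) finds no disagreement.
verdict: equivalent


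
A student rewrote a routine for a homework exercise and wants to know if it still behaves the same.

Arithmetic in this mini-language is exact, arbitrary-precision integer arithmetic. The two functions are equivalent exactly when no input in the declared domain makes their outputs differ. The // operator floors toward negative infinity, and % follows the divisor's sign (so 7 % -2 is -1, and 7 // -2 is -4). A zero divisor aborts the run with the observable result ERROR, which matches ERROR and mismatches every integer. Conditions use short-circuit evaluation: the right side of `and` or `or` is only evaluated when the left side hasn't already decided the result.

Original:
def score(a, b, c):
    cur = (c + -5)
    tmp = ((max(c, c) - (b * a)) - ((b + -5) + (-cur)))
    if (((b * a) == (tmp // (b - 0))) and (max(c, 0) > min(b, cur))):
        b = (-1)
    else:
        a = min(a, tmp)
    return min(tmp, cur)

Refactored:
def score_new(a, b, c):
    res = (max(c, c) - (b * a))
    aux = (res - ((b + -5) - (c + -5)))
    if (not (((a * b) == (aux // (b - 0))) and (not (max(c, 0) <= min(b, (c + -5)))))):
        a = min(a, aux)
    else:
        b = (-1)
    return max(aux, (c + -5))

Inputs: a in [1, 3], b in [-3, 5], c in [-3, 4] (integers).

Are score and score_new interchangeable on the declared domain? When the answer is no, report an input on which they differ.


Input a=1, b=-3, c=-3: -8 from score versus 0 from score_new.
verdict: not equivalent; witness: a=1, b=-3, c=-3


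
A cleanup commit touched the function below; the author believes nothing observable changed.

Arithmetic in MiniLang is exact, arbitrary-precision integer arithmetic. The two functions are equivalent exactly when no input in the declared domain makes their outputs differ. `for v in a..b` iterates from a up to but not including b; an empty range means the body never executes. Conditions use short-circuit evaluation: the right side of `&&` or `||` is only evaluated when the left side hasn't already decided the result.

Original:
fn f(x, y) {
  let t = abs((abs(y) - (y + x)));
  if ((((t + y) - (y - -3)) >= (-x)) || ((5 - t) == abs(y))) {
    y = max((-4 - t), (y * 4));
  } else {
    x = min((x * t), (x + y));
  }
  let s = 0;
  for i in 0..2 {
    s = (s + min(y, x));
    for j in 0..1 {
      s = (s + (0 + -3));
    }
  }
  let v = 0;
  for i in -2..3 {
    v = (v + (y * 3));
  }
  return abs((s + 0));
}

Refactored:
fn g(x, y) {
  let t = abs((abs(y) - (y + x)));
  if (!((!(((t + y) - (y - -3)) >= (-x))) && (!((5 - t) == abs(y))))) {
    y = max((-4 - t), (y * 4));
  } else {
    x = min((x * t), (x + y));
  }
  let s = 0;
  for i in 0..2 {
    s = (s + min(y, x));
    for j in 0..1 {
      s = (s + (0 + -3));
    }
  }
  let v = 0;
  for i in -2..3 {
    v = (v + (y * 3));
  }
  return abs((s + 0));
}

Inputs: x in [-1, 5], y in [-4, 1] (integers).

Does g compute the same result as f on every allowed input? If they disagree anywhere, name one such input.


Changes here: boolean connective usage differs; the full 42-point sweep finds no disagreement.
verdict: equivalent


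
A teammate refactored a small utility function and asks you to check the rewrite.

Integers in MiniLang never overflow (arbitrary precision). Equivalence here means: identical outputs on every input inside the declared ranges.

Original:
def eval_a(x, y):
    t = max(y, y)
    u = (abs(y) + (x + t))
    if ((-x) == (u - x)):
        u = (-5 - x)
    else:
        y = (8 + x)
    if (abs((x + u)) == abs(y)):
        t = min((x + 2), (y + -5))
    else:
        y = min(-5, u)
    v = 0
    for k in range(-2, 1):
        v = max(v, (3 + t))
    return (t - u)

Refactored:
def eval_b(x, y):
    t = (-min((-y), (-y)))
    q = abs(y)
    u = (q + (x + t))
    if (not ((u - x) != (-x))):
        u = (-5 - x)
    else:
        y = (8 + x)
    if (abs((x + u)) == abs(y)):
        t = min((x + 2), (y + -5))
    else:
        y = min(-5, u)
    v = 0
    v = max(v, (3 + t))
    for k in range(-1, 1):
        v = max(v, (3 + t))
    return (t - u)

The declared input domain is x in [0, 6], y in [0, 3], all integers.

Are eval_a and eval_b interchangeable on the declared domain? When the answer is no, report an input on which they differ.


This is a faithful refactor — min/max/abs usage differs, plus statement counts differ, plus arithmetic usage differs, plus boolean connective usage differs, plus comparison usage differs, plus local variable names differ, plus loop structure differs, plus constant usage differs, but the computed results match everywhere.
Tracing x=1, y=3: eval_a: t=3, then u=7, then ((-x) == (u - x)) is false, then y=9, then (abs((x + u)) == abs(y)) is false, then y=-5, then v=0, then (k=-2), then v=6, then (k=-1), then v=6, then (k=0), then v=6, then returns -4 | eval_b: t=3, then q=3, then u=7, then (not ((u - x) != (-x))) is false, then y=9, then (abs((x + u)) == abs(y)) is false, then y=-5, then v=0, then v=6, then (k=-1), then v=6, then (k=0), then v=6, then returns -4 — matching result -4.
Sweeping the whole domain (28 inputs) finds no disagreement.
verdict: equivalent


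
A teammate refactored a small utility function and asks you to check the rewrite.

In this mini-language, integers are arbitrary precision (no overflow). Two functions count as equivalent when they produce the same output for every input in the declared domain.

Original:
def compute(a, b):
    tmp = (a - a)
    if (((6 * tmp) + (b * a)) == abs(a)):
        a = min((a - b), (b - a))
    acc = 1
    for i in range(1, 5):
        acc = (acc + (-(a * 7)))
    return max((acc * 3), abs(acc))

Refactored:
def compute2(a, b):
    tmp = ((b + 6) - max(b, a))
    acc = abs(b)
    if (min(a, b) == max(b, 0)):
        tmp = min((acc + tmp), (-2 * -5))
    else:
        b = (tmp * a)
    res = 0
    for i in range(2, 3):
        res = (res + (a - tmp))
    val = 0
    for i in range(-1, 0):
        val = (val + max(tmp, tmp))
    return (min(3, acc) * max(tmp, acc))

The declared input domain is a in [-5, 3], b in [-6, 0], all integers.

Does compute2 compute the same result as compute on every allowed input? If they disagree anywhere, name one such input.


Evaluate both at a=-5, b=-6.
compute: tmp := 0 | (((6 * tmp) + (b * a)) == abs(a)): false | acc := 1 | iter i=1: | acc := 36 | iter i=2: | acc := 71 | iter i=3: | acc := 106 | iter i=4: | acc := 141 | result 423
compute2: tmp := 5 | acc := 6 | (min(a, b) == max(b, 0)): false | b := -25 | res := 0 | iter i=2: | res := -10 | val := 0 | iter i=-1: | val := 5 | result 18
423 vs 18 — the two versions disagree here.
verdict: not equivalent; witness: a=-5, b=-6


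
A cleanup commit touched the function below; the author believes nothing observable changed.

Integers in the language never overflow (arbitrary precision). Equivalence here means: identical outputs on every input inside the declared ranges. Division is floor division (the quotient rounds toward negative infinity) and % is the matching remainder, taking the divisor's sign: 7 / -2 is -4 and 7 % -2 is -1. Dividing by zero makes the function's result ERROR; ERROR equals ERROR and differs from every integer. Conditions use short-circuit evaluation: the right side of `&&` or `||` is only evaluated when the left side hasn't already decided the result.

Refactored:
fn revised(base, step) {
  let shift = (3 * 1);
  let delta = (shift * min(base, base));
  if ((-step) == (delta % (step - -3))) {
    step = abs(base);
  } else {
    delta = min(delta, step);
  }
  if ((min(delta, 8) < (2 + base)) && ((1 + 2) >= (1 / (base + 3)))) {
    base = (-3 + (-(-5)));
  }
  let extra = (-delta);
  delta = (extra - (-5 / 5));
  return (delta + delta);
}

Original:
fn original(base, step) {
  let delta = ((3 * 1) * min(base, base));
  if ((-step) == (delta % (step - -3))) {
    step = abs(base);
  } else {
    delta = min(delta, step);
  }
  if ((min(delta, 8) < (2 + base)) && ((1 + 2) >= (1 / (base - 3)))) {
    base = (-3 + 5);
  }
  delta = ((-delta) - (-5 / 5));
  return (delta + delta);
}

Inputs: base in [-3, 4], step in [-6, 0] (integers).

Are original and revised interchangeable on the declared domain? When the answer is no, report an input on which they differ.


base=-3, step=-6 yields 20 from original but ERROR from revised.
verdict: not equivalent; witness: base=-3, step=-6


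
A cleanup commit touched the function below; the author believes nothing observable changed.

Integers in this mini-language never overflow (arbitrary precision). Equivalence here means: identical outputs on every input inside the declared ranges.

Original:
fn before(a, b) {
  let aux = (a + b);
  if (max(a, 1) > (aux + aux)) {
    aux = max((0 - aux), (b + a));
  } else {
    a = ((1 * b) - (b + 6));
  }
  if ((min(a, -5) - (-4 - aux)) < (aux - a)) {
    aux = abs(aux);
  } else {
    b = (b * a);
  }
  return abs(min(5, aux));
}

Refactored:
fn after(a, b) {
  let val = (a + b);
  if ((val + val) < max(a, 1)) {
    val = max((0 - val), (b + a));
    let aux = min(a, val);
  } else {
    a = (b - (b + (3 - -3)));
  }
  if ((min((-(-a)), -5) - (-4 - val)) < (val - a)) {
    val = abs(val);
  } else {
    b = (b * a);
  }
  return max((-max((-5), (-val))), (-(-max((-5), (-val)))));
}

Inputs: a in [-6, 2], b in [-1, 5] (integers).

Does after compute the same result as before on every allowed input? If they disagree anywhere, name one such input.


The two are interchangeable: arithmetic usage differs, and min/max/abs usage differs, and constant usage differs, and local variable names differ, and statement counts differ, and comparison usage differs, and every declared input agrees.
As a probe, take a=1, b=5: before runs aux = 6; (max(a, 1) > (aux + aux)) -> false; a = -6; ((min(a, -5) - (-4 - aux)) < (aux - a)) -> true; aux = 6; return 5; after runs val = 6; ((val + val) < max(a, 1)) -> false; a = -6; ((min((-(-a)), -5) - (-4 - val)) < (val - a)) -> true; val = 6; return 5; both end at 5.
Checked all 63 inputs in the declared domain: the outputs agree on every one.
verdict: equivalent


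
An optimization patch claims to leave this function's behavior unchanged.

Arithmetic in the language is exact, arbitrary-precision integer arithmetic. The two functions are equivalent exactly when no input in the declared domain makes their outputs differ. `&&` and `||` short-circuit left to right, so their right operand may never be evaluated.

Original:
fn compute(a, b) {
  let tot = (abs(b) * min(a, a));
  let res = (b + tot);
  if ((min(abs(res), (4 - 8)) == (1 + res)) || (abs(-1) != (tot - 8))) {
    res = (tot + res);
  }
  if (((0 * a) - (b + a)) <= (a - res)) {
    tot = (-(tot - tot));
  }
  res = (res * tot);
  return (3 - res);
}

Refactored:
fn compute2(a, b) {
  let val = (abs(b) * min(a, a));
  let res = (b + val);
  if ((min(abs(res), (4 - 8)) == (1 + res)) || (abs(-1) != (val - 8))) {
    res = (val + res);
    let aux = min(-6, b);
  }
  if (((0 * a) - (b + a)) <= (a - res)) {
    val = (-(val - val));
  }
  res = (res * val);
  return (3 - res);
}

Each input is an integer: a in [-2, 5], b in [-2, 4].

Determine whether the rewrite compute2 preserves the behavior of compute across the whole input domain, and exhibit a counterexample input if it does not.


Reading the diff, among the changes: local variable names differ, and min/max/abs usage differs, and statement counts differ, and constant usage differs.
Tracing a=4, b=4: compute: tot = 16; res = 20; ((min(abs(res), (4 - 8)) == (1 + res)) || (abs(-1) != (tot - 8))) -> true; res = 36; (((0 * a) - (b + a)) <= (a - res)) -> false; res = 576; return -573 | compute2: val = 16; res = 20; ((min(abs(res), (4 - 8)) == (1 + res)) || (abs(-1) != (val - 8))) -> true; res = 36; aux = -6; (((0 * a) - (b + a)) <= (a - res)) -> false; res = 576; return -573 — matching result -573.
Every one of the 56 inputs gives matching results.
verdict: equivalent


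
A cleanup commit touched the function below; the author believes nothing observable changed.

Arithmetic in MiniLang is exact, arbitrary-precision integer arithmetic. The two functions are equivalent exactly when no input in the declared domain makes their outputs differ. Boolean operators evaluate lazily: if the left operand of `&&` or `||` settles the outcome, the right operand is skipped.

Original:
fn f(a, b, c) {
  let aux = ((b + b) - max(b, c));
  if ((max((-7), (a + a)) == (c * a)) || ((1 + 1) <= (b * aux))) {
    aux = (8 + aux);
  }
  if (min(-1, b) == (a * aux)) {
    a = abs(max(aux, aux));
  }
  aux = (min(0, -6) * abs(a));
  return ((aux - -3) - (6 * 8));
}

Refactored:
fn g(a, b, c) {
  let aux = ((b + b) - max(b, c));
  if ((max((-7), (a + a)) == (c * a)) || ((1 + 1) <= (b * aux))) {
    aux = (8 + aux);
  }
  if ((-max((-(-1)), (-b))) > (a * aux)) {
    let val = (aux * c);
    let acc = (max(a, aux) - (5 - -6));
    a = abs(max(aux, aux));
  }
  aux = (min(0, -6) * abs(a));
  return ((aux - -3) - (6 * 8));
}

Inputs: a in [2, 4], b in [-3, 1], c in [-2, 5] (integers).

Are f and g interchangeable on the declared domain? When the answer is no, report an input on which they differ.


There is a counterexample at a=2, b=-3, c=5: -57 on one side, -63 on the other.
f: aux := -11 | ((max((-7), (a + a)) == (c * a)) || ((1 + 1) <= (b * aux))): true | aux := -3 | (min(-1, b) == (a * aux)): false | aux := -12 | result -57
g: aux := -11 | ((max((-7), (a + a)) == (c * a)) || ((1 + 1) <= (b * aux))): true | aux := -3 | ((-max((-(-1)), (-b))) > (a * aux)): true | val := -15 | acc := -9 | a := 3 | aux := -18 | result -63
verdict: not equivalent; witness: a=2, b=-3, c=5


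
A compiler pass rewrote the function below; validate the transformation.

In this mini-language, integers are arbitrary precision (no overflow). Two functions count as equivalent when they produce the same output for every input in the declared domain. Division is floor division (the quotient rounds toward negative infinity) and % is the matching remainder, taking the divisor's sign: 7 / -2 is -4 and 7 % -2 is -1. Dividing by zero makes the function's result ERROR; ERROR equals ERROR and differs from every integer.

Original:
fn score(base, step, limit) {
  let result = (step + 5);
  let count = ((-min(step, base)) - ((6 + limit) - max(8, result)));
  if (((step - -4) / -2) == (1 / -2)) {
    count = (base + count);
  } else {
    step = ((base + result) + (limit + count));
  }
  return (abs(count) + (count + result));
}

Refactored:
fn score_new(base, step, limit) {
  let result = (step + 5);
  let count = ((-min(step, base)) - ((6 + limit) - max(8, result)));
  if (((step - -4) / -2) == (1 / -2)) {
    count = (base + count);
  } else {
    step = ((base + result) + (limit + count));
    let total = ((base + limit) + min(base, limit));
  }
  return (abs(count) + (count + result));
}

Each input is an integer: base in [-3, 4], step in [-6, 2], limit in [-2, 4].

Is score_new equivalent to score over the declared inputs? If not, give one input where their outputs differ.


Side by side, the visible changes include: min/max/abs usage differs; also local variable names differ; also statement counts differ; also arithmetic usage differs.
Spot check at base=3, step=0, limit=0 — score: result=5, then count=2, then (((step - -4) / -2) == (1 / -2)) is false, then step=10, then returns 9. score_new: result=5, then count=2, then (((step - -4) / -2) == (1 / -2)) is false, then step=10, then total=3, then returns 9. Both give 9.
Checked all 504 inputs in the declared domain: the outputs agree on every one.
verdict: equivalent


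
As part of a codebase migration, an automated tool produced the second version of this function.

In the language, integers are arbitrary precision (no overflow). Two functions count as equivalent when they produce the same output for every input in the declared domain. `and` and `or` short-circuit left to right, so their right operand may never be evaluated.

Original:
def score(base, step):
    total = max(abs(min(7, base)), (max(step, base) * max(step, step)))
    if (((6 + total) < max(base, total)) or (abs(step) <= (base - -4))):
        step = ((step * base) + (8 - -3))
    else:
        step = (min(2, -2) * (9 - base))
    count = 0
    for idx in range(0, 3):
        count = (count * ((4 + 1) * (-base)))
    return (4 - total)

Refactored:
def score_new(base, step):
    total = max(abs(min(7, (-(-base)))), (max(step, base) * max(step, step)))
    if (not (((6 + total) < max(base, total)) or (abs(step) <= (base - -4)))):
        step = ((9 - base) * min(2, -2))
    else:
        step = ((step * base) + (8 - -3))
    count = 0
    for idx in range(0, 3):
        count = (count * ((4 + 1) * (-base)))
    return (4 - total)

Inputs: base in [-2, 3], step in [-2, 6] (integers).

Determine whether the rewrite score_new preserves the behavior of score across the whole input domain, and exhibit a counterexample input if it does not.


The two are interchangeable: boolean connective usage differs, and every declared input agrees.
Tracing base=-2, step=3: score: total = 9; (((6 + total) < max(base, total)) or (abs(step) <= (base - -4))) -> false; step = -22; count = 0; [idx=0]; count = 0; [idx=1]; count = 0; [idx=2]; count = 0; return -5 | score_new: total = 9; (not (((6 + total) < max(base, total)) or (abs(step) <= (base - -4)))) -> true; step = -22; count = 0; [idx=0]; count = 0; [idx=1]; count = 0; [idx=2]; count = 0; return -5 — matching result -5.
Across all 54 domain points the two functions coincide.
verdict: equivalent


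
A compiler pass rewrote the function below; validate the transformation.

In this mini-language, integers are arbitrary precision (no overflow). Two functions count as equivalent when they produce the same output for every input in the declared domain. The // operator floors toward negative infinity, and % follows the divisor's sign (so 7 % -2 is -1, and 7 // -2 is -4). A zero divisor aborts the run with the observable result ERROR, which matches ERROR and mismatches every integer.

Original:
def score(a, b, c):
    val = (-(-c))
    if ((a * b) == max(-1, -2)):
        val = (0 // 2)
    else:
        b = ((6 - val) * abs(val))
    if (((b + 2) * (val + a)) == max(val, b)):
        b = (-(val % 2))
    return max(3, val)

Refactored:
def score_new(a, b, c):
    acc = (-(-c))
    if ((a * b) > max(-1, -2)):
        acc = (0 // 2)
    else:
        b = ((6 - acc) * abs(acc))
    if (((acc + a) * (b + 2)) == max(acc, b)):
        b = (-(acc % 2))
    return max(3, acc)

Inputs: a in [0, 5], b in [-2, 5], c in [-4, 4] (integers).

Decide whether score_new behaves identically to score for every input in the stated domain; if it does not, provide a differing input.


The rewrite breaks on a=0, b=-2, c=4, where the results are 4 and 3.
score: val becomes 4; next ((a * b) == max(-1, -2)) evaluates to false; next b becomes 8; next (((b + 2) * (val + a)) == max(val, b)) evaluates to false; next final value 4
score_new: acc becomes 4; next ((a * b) > max(-1, -2)) evaluates to true; next acc becomes 0; next (((acc + a) * (b + 2)) == max(acc, b)) evaluates to true; next b becomes 0; next final value 3
verdict: not equivalent; witness: a=0, b=-2, c=4


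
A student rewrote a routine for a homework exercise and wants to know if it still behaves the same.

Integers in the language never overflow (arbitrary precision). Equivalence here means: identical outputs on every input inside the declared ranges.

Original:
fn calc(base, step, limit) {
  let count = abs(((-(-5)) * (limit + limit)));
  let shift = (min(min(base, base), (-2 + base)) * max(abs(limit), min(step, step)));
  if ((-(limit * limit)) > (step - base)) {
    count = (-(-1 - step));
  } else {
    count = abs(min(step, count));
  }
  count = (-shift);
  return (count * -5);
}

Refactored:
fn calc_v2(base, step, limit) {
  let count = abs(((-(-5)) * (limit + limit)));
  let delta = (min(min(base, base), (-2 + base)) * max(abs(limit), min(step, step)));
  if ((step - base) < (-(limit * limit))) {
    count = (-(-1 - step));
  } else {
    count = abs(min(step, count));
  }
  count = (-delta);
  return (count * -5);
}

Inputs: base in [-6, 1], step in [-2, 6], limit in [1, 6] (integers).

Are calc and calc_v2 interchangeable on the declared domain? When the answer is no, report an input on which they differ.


Reading the diff, among the changes: comparison usage differs, plus local variable names differ.
Spot check at base=-6, step=3, limit=5 — calc: count = 50; shift = -40; ((-(limit * limit)) > (step - base)) -> false; count = 3; count = 40; return -200. calc_v2: count = 50; delta = -40; ((step - base) < (-(limit * limit))) -> false; count = 3; count = 40; return -200. Both give -200.
Sweeping the whole domain (432 inputs) finds no disagreement.
verdict: equivalent


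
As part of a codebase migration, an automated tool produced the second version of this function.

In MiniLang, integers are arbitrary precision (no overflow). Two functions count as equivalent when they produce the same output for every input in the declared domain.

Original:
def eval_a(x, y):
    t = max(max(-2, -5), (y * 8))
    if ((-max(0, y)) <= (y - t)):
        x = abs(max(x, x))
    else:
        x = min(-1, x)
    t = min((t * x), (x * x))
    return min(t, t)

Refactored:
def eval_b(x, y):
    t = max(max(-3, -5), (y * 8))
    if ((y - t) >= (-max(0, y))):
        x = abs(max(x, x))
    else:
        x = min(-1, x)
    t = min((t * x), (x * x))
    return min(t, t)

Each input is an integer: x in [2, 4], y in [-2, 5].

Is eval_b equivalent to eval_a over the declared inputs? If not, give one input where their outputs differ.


Take x=2, y=-2.
eval_a: t = -2; ((-max(0, y)) <= (y - t)) -> true; x = 2; t = -4; return -4
eval_b: t = -3; ((y - t) >= (-max(0, y))) -> true; x = 2; t = -6; return -6
-4 and -6 differ, so these are not the same function on this domain.
verdict: not equivalent; witness: x=2, y=-2


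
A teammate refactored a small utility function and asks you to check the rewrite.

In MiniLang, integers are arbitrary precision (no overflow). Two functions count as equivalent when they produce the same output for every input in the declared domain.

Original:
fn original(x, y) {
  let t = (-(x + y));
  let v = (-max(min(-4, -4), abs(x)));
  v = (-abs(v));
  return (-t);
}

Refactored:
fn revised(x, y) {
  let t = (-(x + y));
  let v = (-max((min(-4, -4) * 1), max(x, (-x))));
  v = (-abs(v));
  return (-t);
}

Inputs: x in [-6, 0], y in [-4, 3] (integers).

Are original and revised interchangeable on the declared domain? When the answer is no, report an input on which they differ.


Reading the diff, among the changes: arithmetic usage differs, plus constant usage differs, plus min/max/abs usage differs.
As a probe, take x=-2, y=0: original runs t becomes 2; next v becomes -2; next v becomes -2; next final value -2; revised runs t becomes 2; next v becomes -2; next v becomes -2; next final value -2; both end at -2.
Every one of the 56 inputs gives matching results.
verdict: equivalent


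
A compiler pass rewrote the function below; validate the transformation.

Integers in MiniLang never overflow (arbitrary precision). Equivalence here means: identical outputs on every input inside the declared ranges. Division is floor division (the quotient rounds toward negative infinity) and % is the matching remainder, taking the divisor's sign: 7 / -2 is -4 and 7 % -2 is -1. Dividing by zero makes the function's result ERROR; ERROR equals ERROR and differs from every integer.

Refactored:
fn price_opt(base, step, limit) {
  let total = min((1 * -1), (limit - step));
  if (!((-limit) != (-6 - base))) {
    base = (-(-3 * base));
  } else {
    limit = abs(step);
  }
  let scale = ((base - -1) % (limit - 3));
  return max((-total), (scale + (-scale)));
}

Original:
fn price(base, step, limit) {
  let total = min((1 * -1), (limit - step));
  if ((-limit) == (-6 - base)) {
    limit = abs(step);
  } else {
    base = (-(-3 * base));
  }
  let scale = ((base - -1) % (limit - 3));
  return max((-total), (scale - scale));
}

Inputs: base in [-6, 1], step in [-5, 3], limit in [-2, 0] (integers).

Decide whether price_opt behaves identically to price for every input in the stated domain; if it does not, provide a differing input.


There is a counterexample at base=-6, step=-3, limit=-2: 1 on one side, ERROR on the other.
price: total := -1 | ((-limit) == (-6 - base)): false | base := -18 | scale := -2 | result 1
price_opt: total := -1 | (!((-limit) != (-6 - base))): false | limit := 3 | divide-by-zero, output ERROR
verdict: not equivalent; witness: base=-6, step=-3, limit=-2


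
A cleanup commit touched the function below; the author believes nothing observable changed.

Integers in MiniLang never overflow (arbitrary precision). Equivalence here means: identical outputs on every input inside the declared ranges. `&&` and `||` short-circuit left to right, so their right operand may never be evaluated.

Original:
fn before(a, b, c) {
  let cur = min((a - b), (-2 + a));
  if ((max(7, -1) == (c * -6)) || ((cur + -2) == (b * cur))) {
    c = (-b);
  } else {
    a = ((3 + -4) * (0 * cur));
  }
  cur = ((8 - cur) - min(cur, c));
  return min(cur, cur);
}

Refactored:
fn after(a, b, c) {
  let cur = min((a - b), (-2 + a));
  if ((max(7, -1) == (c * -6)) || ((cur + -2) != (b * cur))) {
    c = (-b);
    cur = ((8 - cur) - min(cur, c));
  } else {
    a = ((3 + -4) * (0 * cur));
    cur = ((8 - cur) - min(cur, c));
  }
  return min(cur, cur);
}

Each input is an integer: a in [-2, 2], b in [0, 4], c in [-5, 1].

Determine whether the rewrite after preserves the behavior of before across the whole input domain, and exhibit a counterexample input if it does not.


Evaluate both at a=-2, b=0, c=-5.
before: cur = -4; ((max(7, -1) == (c * -6)) || ((cur + -2) == (b * cur))) -> false; a = 0; cur = 17; return 17
after: cur = -4; ((max(7, -1) == (c * -6)) || ((cur + -2) != (b * cur))) -> true; c = 0; cur = 16; return 16
17 vs 16 — the two versions disagree here.
verdict: not equivalent; witness: a=-2, b=0, c=-5


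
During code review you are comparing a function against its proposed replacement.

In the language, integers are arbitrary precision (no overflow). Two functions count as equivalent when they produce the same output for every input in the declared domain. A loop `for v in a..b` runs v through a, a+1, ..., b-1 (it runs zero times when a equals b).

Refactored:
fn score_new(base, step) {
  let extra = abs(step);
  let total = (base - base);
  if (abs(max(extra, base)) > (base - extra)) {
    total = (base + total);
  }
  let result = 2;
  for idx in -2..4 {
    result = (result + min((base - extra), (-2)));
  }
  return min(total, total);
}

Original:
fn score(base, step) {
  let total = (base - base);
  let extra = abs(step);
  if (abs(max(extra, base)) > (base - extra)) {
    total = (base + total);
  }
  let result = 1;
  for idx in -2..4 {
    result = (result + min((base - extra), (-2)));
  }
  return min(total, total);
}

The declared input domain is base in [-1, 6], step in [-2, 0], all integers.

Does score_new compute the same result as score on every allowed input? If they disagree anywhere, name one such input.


Although `1` became `2`, no input in the stated domain can expose it.
As a probe, take base=0, step=-2: score runs total=0, then extra=2, then (abs(max(extra, base)) > (base - extra)) is true, then total=0, then result=1, then (idx=-2), then result=-1, then (idx=-1), then result=-3, then (idx=0), then result=-5, then (idx=1), then result=-7, then (idx=2), then result=-9, then (idx=3), then result=-11, then returns 0; score_new runs extra=2, then total=0, then (abs(max(extra, base)) > (base - extra)) is true, then total=0, then result=2, then (idx=-2), then result=0, then (idx=-1), then result=-2, then (idx=0), then result=-4, then (idx=1), then result=-6, then (idx=2), then result=-8, then (idx=3), then result=-10, then returns 0; both end at 0.
Checked all 24 inputs in the declared domain: the outputs agree on every one.
verdict: equivalent


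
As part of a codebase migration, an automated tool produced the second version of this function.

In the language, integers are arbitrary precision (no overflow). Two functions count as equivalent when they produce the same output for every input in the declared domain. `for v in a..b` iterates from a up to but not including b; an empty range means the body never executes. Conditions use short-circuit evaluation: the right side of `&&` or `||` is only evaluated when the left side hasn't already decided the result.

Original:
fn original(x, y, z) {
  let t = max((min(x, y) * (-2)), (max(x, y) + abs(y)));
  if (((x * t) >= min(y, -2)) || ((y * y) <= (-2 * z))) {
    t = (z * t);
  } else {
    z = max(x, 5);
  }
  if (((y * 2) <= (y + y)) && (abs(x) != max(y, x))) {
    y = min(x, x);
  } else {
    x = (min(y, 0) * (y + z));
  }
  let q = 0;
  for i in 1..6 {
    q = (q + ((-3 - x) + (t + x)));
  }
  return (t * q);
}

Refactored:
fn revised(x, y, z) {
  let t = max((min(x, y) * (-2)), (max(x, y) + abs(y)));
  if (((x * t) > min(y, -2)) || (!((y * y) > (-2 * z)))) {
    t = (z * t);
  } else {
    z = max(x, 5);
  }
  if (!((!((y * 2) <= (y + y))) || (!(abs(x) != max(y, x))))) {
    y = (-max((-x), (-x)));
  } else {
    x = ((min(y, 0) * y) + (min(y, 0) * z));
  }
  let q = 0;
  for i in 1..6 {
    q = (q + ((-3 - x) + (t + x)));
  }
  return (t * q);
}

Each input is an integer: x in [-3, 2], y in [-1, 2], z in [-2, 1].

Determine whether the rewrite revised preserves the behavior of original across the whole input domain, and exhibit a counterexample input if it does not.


Not equivalent: x=-1, y=-1, z=0 separates them (0 vs -10).
original: t := 2 | (((x * t) >= min(y, -2)) || ((y * y) <= (-2 * z))): true | t := 0 | (((y * 2) <= (y + y)) && (abs(x) != max(y, x))): true | y := -1 | q := 0 | iter i=1: | q := -3 | iter i=2: | q := -6 | iter i=3: | q := -9 | iter i=4: | q := -12 | iter i=5: | q := -15 | result 0
revised: t := 2 | (((x * t) > min(y, -2)) || (!((y * y) > (-2 * z)))): false | z := 5 | (!((!((y * 2) <= (y + y))) || (!(abs(x) != max(y, x))))): true | y := -1 | q := 0 | iter i=1: | q := -1 | iter i=2: | q := -2 | iter i=3: | q := -3 | iter i=4: | q := -4 | iter i=5: | q := -5 | result -10
verdict: not equivalent; witness: x=-1, y=-1, z=0
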